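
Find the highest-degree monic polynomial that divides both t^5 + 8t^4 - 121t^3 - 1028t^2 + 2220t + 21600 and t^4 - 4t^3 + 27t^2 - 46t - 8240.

t^2 - 2t - 80

By polynomial division,
  t^5 + 8t^4 - 121t^3 - 1028t^2 + 2220t + 21600 = (t + 12)(t^4 - 4t^3 + 27t^2 - 46t - 8240) + (-100t^3 - 1306t^2 + 11012t + 120480)
  t^4 - 4t^3 + 27t^2 - 46t - 8240 = (-(1/100)t + 853/5000)(-100t^3 - 1306t^2 + 11012t + 120480) + ((899809/2500)t^2 - (899809/1250)t - 3599236/125)
  -100t^3 - 1306t^2 + 11012t + 120480 = (-(250000/899809)t - 3765000/899809)((899809/2500)t^2 - (899809/1250)t - 3599236/125) + (0)
Last nonzero remainder: (899809/2500)t^2 - (899809/1250)t - 3599236/125. Dividing through by 899809/2500 gives the monic gcd t^2 - 2t - 80.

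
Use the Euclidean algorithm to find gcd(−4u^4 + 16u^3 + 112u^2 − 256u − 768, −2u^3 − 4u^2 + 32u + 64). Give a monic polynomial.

u^3 + 2u^2 − 16u − 32

By polynomial division,
  −4u^4 + 16u^3 + 112u^2 − 256u − 768 = (2u − 12)(−2u^3 − 4u^2 + 32u + 64) + (0)
Last nonzero remainder: −2u^3 − 4u^2 + 32u + 64. Dividing through by −2 gives the monic gcd u^3 + 2u^2 − 16u − 32.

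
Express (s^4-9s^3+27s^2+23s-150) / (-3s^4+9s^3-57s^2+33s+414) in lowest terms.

Repeated division with remainder:
  s^4-9s^3+27s^2+23s-150 = (-1/3)(-3s^4+9s^3-57s^2+33s+414) + (-6s^3+8s^2+34s-12)
  -3s^4+9s^3-57s^2+33s+414 = ((1/2)s-5/6)(-6s^3+8s^2+34s-12) + (-(202/3)s^2+(202/3)s+404)
  -6s^3+8s^2+34s-12 = ((9/101)s-3/101)(-(202/3)s^2+(202/3)s+404) + (0)
Last nonzero remainder: -(202/3)s^2+(202/3)s+404. Dividing through by -202/3 gives the monic gcd s^2-s-6.
Cancel s^2-s-6 from numerator and denominator to get the reduced form.

(-s^2+8s-25)/(3s^2-6s+69)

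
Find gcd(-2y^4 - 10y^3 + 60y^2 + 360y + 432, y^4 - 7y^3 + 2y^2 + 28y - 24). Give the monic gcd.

y^2 - 4y - 12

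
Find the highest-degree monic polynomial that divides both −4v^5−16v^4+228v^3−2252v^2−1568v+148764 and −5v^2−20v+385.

Apply the Euclidean algorithm:
  −4v^5−16v^4+228v^3−2252v^2−1568v+148764 = ((4/5)v^3+16v+1932/5)(−5v^2−20v+385) + (0)
Last nonzero remainder: −5v^2−20v+385. Dividing through by −5 gives the monic gcd v^2+4v−77.

v^2+4v−77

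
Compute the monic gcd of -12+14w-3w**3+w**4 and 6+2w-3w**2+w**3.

6-4w+w**2

Euclidean algorithm in ℚ[w]:
  w**4-3w**3+14w-12 = (w)(w**3-3w**2+2w+6) + (-2w**2+8w-12)
  w**3-3w**2+2w+6 = (-(1/2)w-1/2)(-2w**2+8w-12) + (0)
Last nonzero remainder: -2w**2+8w-12. Dividing through by -2 gives the monic gcd w**2-4w+6.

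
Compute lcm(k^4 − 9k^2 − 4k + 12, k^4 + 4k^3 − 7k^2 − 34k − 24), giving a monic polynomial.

k^6 + 5k^5 − 5k^4 − 49k^3 − 44k^2 + 44k + 48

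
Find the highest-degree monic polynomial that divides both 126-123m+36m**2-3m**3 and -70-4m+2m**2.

-7+m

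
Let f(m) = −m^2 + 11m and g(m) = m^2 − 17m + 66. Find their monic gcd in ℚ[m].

m − 11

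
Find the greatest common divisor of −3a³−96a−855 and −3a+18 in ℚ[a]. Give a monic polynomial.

1

Apply the Euclidean algorithm:
  −3a³−96a−855 = (a²+6a+68)(−3a+18) + (−2079)
  −3a+18 = ((1/693)a−2/231)(−2079) + (0)
The last nonzero remainder is the constant −2079, so the polynomials are coprime and gcd = 1.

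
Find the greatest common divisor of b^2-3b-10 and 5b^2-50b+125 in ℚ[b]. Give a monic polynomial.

b-5

Apply the Euclidean algorithm:
  b^2-3b-10 = (1/5)(5b^2-50b+125) + (7b-35)
  5b^2-50b+125 = ((5/7)b-25/7)(7b-35) + (0)
Last nonzero remainder: 7b-35. Dividing through by 7 gives the monic gcd b-5.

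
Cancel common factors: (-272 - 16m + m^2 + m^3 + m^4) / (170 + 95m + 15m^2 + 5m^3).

(-16 + m^2)/(10 + 5m)

Repeated division with remainder:
  m^4 + m^3 + m^2 - 16m - 272 = ((1/5)m - 2/5)(5m^3 + 15m^2 + 95m + 170) + (-12m^2 - 12m - 204)
  5m^3 + 15m^2 + 95m + 170 = (-(5/12)m - 5/6)(-12m^2 - 12m - 204) + (0)
Last nonzero remainder: -12m^2 - 12m - 204. Dividing through by -12 gives the monic gcd m^2 + m + 17.
Cancel m^2 + m + 17 from numerator and denominator to get the reduced form.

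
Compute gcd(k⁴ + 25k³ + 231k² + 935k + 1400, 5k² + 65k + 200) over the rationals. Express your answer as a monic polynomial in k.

k² + 13k + 40

Repeated division with remainder:
  k⁴ + 25k³ + 231k² + 935k + 1400 = ((1/5)k² + (12/5)k + 7)(5k² + 65k + 200) + (0)
Last nonzero remainder: 5k² + 65k + 200. Dividing through by 5 gives the monic gcd k² + 13k + 40.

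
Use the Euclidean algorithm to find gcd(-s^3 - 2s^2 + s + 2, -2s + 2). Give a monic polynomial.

Apply the Euclidean algorithm:
  -s^3 - 2s^2 + s + 2 = ((1/2)s^2 + (3/2)s + 1)(-2s + 2) + (0)
Last nonzero remainder: -2s + 2. Dividing through by -2 gives the monic gcd s - 1.

s - 1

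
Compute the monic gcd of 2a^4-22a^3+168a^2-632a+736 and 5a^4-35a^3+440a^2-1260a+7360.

Repeated division with remainder:
  2a^4-22a^3+168a^2-632a+736 = (2/5)(5a^4-35a^3+440a^2-1260a+7360) + (-8a^3-8a^2-128a-2208)
  5a^4-35a^3+440a^2-1260a+7360 = (-(5/8)a+5)(-8a^3-8a^2-128a-2208) + (400a^2-2000a+18400)
  -8a^3-8a^2-128a-2208 = (-(1/50)a-3/25)(400a^2-2000a+18400) + (0)
Last nonzero remainder: 400a^2-2000a+18400. Dividing through by 400 gives the monic gcd a^2-5a+46.

a^2-5a+46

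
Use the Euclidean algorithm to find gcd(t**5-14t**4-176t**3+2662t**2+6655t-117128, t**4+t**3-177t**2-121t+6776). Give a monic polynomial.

t**3+8t**2-121t-968

Apply the Euclidean algorithm:
  t**5-14t**4-176t**3+2662t**2+6655t-117128 = (t-15)(t**4+t**3-177t**2-121t+6776) + (16t**3+128t**2-1936t-15488)
  t**4+t**3-177t**2-121t+6776 = ((1/16)t-7/16)(16t**3+128t**2-1936t-15488) + (0)
Last nonzero remainder: 16t**3+128t**2-1936t-15488. Dividing through by 16 gives the monic gcd t**3+8t**2-121t-968.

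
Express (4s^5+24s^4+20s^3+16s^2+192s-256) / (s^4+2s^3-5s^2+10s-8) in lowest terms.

(4s^3+12s^2+64)/(s^2-s+2)

Euclidean algorithm in ℚ[s]:
  4s^5+24s^4+20s^3+16s^2+192s-256 = (4s+16)(s^4+2s^3-5s^2+10s-8) + (8s^3+56s^2+64s-128)
  s^4+2s^3-5s^2+10s-8 = ((1/8)s-5/8)(8s^3+56s^2+64s-128) + (22s^2+66s-88)
  8s^3+56s^2+64s-128 = ((4/11)s+16/11)(22s^2+66s-88) + (0)
Last nonzero remainder: 22s^2+66s-88. Dividing through by 22 gives the monic gcd s^2+3s-4.
Cancel s^2+3s-4 from numerator and denominator to get the reduced form.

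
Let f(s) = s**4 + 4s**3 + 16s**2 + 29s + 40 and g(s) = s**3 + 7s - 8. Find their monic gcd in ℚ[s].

Apply the Euclidean algorithm:
  s**4 + 4s**3 + 16s**2 + 29s + 40 = (s + 4)(s**3 + 7s - 8) + (9s**2 + 9s + 72)
  s**3 + 7s - 8 = ((1/9)s - 1/9)(9s**2 + 9s + 72) + (0)
Last nonzero remainder: 9s**2 + 9s + 72. Dividing through by 9 gives the monic gcd s**2 + s + 8.

s**2 + s + 8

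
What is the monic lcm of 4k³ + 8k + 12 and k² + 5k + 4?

k⁴ + 4k³ + 2k² + 11k + 12

Euclidean algorithm in ℚ[k]:
  4k³ + 8k + 12 = (4k - 20)(k² + 5k + 4) + (92k + 92)
  k² + 5k + 4 = ((1/92)k + 1/23)(92k + 92) + (0)
Last nonzero remainder: 92k + 92. Dividing through by 92 gives the monic gcd k + 1.
Then lcm(f, g) = f·g / gcd(f, g); expanding and making the result monic gives the answer.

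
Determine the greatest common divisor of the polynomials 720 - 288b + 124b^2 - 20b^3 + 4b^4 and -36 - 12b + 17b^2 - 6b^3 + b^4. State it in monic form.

Euclidean algorithm in ℚ[b]:
  4b^4 - 20b^3 + 124b^2 - 288b + 720 = (4)(b^4 - 6b^3 + 17b^2 - 12b - 36) + (4b^3 + 56b^2 - 240b + 864)
  b^4 - 6b^3 + 17b^2 - 12b - 36 = ((1/4)b - 5)(4b^3 + 56b^2 - 240b + 864) + (357b^2 - 1428b + 4284)
  4b^3 + 56b^2 - 240b + 864 = ((4/357)b + 24/119)(357b^2 - 1428b + 4284) + (0)
Last nonzero remainder: 357b^2 - 1428b + 4284. Dividing through by 357 gives the monic gcd b^2 - 4b + 12.

12 - 4b + b^2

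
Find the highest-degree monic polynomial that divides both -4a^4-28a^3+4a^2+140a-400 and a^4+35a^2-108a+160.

a^2-3a+4

Apply the Euclidean algorithm:
  -4a^4-28a^3+4a^2+140a-400 = (-4)(a^4+35a^2-108a+160) + (-28a^3+144a^2-292a+240)
  a^4+35a^2-108a+160 = (-(1/28)a-9/49)(-28a^3+144a^2-292a+240) + ((2500/49)a^2-(7500/49)a+10000/49)
  -28a^3+144a^2-292a+240 = (-(343/625)a+147/125)((2500/49)a^2-(7500/49)a+10000/49) + (0)
Last nonzero remainder: (2500/49)a^2-(7500/49)a+10000/49. Dividing through by 2500/49 gives the monic gcd a^2-3a+4.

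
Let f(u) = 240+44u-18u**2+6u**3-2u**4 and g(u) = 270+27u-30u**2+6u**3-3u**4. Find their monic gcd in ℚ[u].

30+13u+u**2+u**3

Euclidean algorithm in ℚ[u]:
  -2u**4+6u**3-18u**2+44u+240 = (2/3)(-3u**4+6u**3-30u**2+27u+270) + (2u**3+2u**2+26u+60)
  -3u**4+6u**3-30u**2+27u+270 = (-(3/2)u+9/2)(2u**3+2u**2+26u+60) + (0)
Last nonzero remainder: 2u**3+2u**2+26u+60. Dividing through by 2 gives the monic gcd u**3+u**2+13u+30.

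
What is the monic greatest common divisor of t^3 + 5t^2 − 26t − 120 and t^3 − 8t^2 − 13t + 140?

t^2 − t − 20

Apply the Euclidean algorithm:
  t^3 + 5t^2 − 26t − 120 = (t^3 − 8t^2 − 13t + 140) + (13t^2 − 13t − 260)
  t^3 − 8t^2 − 13t + 140 = ((1/13)t − 7/13)(13t^2 − 13t − 260) + (0)
Last nonzero remainder: 13t^2 − 13t − 260. Dividing through by 13 gives the monic gcd t^2 − t − 20.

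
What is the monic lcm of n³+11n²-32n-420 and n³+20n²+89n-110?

n⁵+21n⁴+67n³-861n²-3848n+4620

Apply the Euclidean algorithm:
  n³+11n²-32n-420 = (n³+20n²+89n-110) + (-9n²-121n-310)
  n³+20n²+89n-110 = (-(1/9)n-59/81)(-9n²-121n-310) + (-(2720/81)n-27200/81)
  -9n²-121n-310 = ((729/2720)n+2511/2720)(-(2720/81)n-27200/81) + (0)
Last nonzero remainder: -(2720/81)n-27200/81. Dividing through by -2720/81 gives the monic gcd n+10.
Then lcm(f, g) = f·g / gcd(f, g); expanding and making the result monic gives the answer.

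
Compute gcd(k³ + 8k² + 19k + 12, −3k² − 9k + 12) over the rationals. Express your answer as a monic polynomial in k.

k + 4

Repeated division with remainder:
  k³ + 8k² + 19k + 12 = (−(1/3)k − 5/3)(−3k² − 9k + 12) + (8k + 32)
  −3k² − 9k + 12 = (−(3/8)k + 3/8)(8k + 32) + (0)
Last nonzero remainder: 8k + 32. Dividing through by 8 gives the monic gcd k + 4.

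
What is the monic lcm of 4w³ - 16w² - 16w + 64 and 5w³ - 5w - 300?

Apply the Euclidean algorithm:
  4w³ - 16w² - 16w + 64 = (4/5)(5w³ - 5w - 300) + (-16w² - 12w + 304)
  5w³ - 5w - 300 = (-(5/16)w + 15/64)(-16w² - 12w + 304) + ((1485/16)w - 1485/4)
  -16w² - 12w + 304 = (-(256/1485)w - 1216/1485)((1485/16)w - 1485/4) + (0)
Last nonzero remainder: (1485/16)w - 1485/4. Dividing through by 1485/16 gives the monic gcd w - 4.
Then lcm(f, g) = f·g / gcd(f, g); expanding and making the result monic gives the answer.

w⁵ - 5w³ - 60w² + 4w + 240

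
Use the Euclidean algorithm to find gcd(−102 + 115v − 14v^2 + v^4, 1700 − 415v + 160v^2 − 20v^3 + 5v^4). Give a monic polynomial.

17 − 5v + v^2

Euclidean algorithm in ℚ[v]:
  v^4 − 14v^2 + 115v − 102 = (1/5)(5v^4 − 20v^3 + 160v^2 − 415v + 1700) + (4v^3 − 46v^2 + 198v − 442)
  5v^4 − 20v^3 + 160v^2 − 415v + 1700 = ((5/4)v + 75/8)(4v^3 − 46v^2 + 198v − 442) + ((1375/4)v^2 − (6875/4)v + 23375/4)
  4v^3 − 46v^2 + 198v − 442 = ((16/1375)v − 104/1375)((1375/4)v^2 − (6875/4)v + 23375/4) + (0)
Last nonzero remainder: (1375/4)v^2 − (6875/4)v + 23375/4. Dividing through by 1375/4 gives the monic gcd v^2 − 5v + 17.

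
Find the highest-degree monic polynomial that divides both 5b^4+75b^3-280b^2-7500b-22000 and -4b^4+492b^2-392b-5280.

Euclidean algorithm in ℚ[b]:
  5b^4+75b^3-280b^2-7500b-22000 = (-5/4)(-4b^4+492b^2-392b-5280) + (75b^3+335b^2-7990b-28600)
  -4b^4+492b^2-392b-5280 = (-(4/75)b+268/1125)(75b^3+335b^2-7990b-28600) + (-(3136/225)b^2-(3136/225)b+68992/45)
  75b^3+335b^2-7990b-28600 = (-(16875/3136)b-14625/784)(-(3136/225)b^2-(3136/225)b+68992/45) + (0)
Last nonzero remainder: -(3136/225)b^2-(3136/225)b+68992/45. Dividing through by -3136/225 gives the monic gcd b^2+b-110.

b^2+b-110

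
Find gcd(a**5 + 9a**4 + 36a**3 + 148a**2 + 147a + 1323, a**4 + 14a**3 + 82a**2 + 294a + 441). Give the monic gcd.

By polynomial division,
  a**5 + 9a**4 + 36a**3 + 148a**2 + 147a + 1323 = (a - 5)(a**4 + 14a**3 + 82a**2 + 294a + 441) + (24a**3 + 264a**2 + 1176a + 3528)
  a**4 + 14a**3 + 82a**2 + 294a + 441 = ((1/24)a + 1/8)(24a**3 + 264a**2 + 1176a + 3528) + (0)
Last nonzero remainder: 24a**3 + 264a**2 + 1176a + 3528. Dividing through by 24 gives the monic gcd a**3 + 11a**2 + 49a + 147.

a**3 + 11a**2 + 49a + 147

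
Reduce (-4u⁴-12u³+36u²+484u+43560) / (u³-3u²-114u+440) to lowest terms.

(-4u²-8u-396)/(u-4)

Euclidean algorithm in ℚ[u]:
  -4u⁴-12u³+36u²+484u+43560 = (-4u-24)(u³-3u²-114u+440) + (-492u²-492u+54120)
  u³-3u²-114u+440 = (-(1/492)u+1/123)(-492u²-492u+54120) + (0)
Last nonzero remainder: -492u²-492u+54120. Dividing through by -492 gives the monic gcd u²+u-110.
Cancel u²+u-110 from numerator and denominator to get the reduced form.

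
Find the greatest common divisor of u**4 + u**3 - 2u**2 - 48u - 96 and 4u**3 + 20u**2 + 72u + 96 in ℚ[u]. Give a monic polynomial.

Apply the Euclidean algorithm:
  u**4 + u**3 - 2u**2 - 48u - 96 = ((1/4)u - 1)(4u**3 + 20u**2 + 72u + 96) + (0)
Last nonzero remainder: 4u**3 + 20u**2 + 72u + 96. Dividing through by 4 gives the monic gcd u**3 + 5u**2 + 18u + 24.

u**3 + 5u**2 + 18u + 24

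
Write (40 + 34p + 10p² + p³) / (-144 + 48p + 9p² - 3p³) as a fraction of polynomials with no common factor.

(-10 - 6p - p²)/(36 - 21p + 3p²)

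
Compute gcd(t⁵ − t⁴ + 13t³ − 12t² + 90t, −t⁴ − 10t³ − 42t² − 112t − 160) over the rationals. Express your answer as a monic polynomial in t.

By polynomial division,
  t⁵ − t⁴ + 13t³ − 12t² + 90t = (−t + 11)(−t⁴ − 10t³ − 42t² − 112t − 160) + (81t³ + 338t² + 1162t + 1760)
  −t⁴ − 10t³ − 42t² − 112t − 160 = (−(1/81)t − 472/6561)(81t³ + 338t² + 1162t + 1760) + (−(21904/6561)t² − (43808/6561)t − 219040/6561)
  81t³ + 338t² + 1162t + 1760 = (−(531441/21904)t − 72171/1369)(−(21904/6561)t² − (43808/6561)t − 219040/6561) + (0)
Last nonzero remainder: −(21904/6561)t² − (43808/6561)t − 219040/6561. Dividing through by −21904/6561 gives the monic gcd t² + 2t + 10.

t² + 2t + 10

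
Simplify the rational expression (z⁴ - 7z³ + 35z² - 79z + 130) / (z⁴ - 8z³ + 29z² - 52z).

(z² - 3z + 10)/(z² - 4z)

By polynomial division,
  z⁴ - 7z³ + 35z² - 79z + 130 = (z⁴ - 8z³ + 29z² - 52z) + (z³ + 6z² - 27z + 130)
  z⁴ - 8z³ + 29z² - 52z = (z - 14)(z³ + 6z² - 27z + 130) + (140z² - 560z + 1820)
  z³ + 6z² - 27z + 130 = ((1/140)z + 1/14)(140z² - 560z + 1820) + (0)
Last nonzero remainder: 140z² - 560z + 1820. Dividing through by 140 gives the monic gcd z² - 4z + 13.
Cancel z² - 4z + 13 from numerator and denominator to get the reduced form.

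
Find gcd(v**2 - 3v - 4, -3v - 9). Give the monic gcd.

1

By polynomial division,
  v**2 - 3v - 4 = (-(1/3)v + 2)(-3v - 9) + (14)
  -3v - 9 = (-(3/14)v - 9/14)(14) + (0)
The last nonzero remainder is the constant 14, so the polynomials are coprime and gcd = 1.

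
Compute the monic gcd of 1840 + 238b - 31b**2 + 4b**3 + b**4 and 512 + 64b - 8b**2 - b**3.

8 + b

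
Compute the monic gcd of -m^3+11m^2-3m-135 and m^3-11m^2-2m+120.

m+3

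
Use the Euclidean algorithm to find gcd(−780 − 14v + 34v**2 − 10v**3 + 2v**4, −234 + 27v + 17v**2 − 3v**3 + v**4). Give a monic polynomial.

Apply the Euclidean algorithm:
  2v**4 − 10v**3 + 34v**2 − 14v − 780 = (2)(v**4 − 3v**3 + 17v**2 + 27v − 234) + (−4v**3 − 68v − 312)
  v**4 − 3v**3 + 17v**2 + 27v − 234 = (−(1/4)v + 3/4)(−4v**3 − 68v − 312) + (0)
Last nonzero remainder: −4v**3 − 68v − 312. Dividing through by −4 gives the monic gcd v**3 + 17v + 78.

78 + 17v + v**3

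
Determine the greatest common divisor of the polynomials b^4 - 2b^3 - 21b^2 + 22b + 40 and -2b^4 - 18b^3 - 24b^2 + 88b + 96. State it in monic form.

b^3 + 3b^2 - 6b - 8

Euclidean algorithm in ℚ[b]:
  b^4 - 2b^3 - 21b^2 + 22b + 40 = (-1/2)(-2b^4 - 18b^3 - 24b^2 + 88b + 96) + (-11b^3 - 33b^2 + 66b + 88)
  -2b^4 - 18b^3 - 24b^2 + 88b + 96 = ((2/11)b + 12/11)(-11b^3 - 33b^2 + 66b + 88) + (0)
Last nonzero remainder: -11b^3 - 33b^2 + 66b + 88. Dividing through by -11 gives the monic gcd b^3 + 3b^2 - 6b - 8.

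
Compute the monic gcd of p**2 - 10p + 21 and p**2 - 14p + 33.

Repeated division with remainder:
  p**2 - 10p + 21 = (p**2 - 14p + 33) + (4p - 12)
  p**2 - 14p + 33 = ((1/4)p - 11/4)(4p - 12) + (0)
Last nonzero remainder: 4p - 12. Dividing through by 4 gives the monic gcd p - 3.

p - 3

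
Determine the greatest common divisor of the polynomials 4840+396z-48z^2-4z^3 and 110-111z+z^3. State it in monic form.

-110+z+z^2

Apply the Euclidean algorithm:
  -4z^3-48z^2+396z+4840 = (-4)(z^3-111z+110) + (-48z^2-48z+5280)
  z^3-111z+110 = (-(1/48)z+1/48)(-48z^2-48z+5280) + (0)
Last nonzero remainder: -48z^2-48z+5280. Dividing through by -48 gives the monic gcd z^2+z-110.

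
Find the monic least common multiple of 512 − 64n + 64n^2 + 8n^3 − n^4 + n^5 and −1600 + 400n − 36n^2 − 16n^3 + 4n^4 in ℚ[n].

−12800 + 1600n − 1088n^2 − 264n^3 + 89n^4 − 17n^5 − n^6 + n^7

Apply the Euclidean algorithm:
  n^5 − n^4 + 8n^3 + 64n^2 − 64n + 512 = ((1/4)n + 3/4)(4n^4 − 16n^3 − 36n^2 + 400n − 1600) + (29n^3 − 9n^2 + 36n + 1712)
  4n^4 − 16n^3 − 36n^2 + 400n − 1600 = ((4/29)n − 428/841)(29n^3 − 9n^2 + 36n + 1712) + (−(38304/841)n^2 + (153216/841)n − 612864/841)
  29n^3 − 9n^2 + 36n + 1712 = (−(24389/38304)n − 89987/38304)(−(38304/841)n^2 + (153216/841)n − 612864/841) + (0)
Last nonzero remainder: −(38304/841)n^2 + (153216/841)n − 612864/841. Dividing through by −38304/841 gives the monic gcd n^2 − 4n + 16.
Then lcm(f, g) = f·g / gcd(f, g); expanding and making the result monic gives the answer.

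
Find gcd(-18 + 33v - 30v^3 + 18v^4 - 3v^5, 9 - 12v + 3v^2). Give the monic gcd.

3 - 4v + v^2

Euclidean algorithm in ℚ[v]:
  -3v^5 + 18v^4 - 30v^3 + 33v - 18 = (-v^3 + 2v^2 + v - 2)(3v^2 - 12v + 9) + (0)
Last nonzero remainder: 3v^2 - 12v + 9. Dividing through by 3 gives the monic gcd v^2 - 4v + 3.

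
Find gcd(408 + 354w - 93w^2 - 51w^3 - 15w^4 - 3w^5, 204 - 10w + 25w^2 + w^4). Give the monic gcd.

Euclidean algorithm in ℚ[w]:
  -3w^5 - 15w^4 - 51w^3 - 93w^2 + 354w + 408 = (-3w - 15)(w^4 + 25w^2 - 10w + 204) + (24w^3 + 252w^2 + 816w + 3468)
  w^4 + 25w^2 - 10w + 204 = ((1/24)w - 7/16)(24w^3 + 252w^2 + 816w + 3468) + ((405/4)w^2 + (405/2)w + 6885/4)
  24w^3 + 252w^2 + 816w + 3468 = ((32/135)w + 272/135)((405/4)w^2 + (405/2)w + 6885/4) + (0)
Last nonzero remainder: (405/4)w^2 + (405/2)w + 6885/4. Dividing through by 405/4 gives the monic gcd w^2 + 2w + 17.

17 + 2w + w^2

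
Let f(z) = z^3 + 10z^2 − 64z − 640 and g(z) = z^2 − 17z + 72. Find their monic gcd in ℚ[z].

Repeated division with remainder:
  z^3 + 10z^2 − 64z − 640 = (z + 27)(z^2 − 17z + 72) + (323z − 2584)
  z^2 − 17z + 72 = ((1/323)z − 9/323)(323z − 2584) + (0)
Last nonzero remainder: 323z − 2584. Dividing through by 323 gives the monic gcd z − 8.

z − 8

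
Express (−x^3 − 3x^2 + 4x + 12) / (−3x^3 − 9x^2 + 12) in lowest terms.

Repeated division with remainder:
  −x^3 − 3x^2 + 4x + 12 = (1/3)(−3x^3 − 9x^2 + 12) + (4x + 8)
  −3x^3 − 9x^2 + 12 = (−(3/4)x^2 − (3/4)x + 3/2)(4x + 8) + (0)
Last nonzero remainder: 4x + 8. Dividing through by 4 gives the monic gcd x + 2.
Cancel x + 2 from numerator and denominator to get the reduced form.

(x^2 + x − 6)/(3x^2 + 3x − 6)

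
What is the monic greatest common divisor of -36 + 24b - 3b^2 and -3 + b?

Apply the Euclidean algorithm:
  -3b^2 + 24b - 36 = (-3b + 15)(b - 3) + (9)
  b - 3 = ((1/9)b - 1/3)(9) + (0)
The last nonzero remainder is the constant 9, so the polynomials are coprime and gcd = 1.

1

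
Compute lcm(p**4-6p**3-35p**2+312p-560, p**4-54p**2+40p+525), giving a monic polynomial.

p**6-8p**5-38p**4+472p**3-659p**2-3560p+8400

Euclidean algorithm in ℚ[p]:
  p**4-6p**3-35p**2+312p-560 = (p**4-54p**2+40p+525) + (-6p**3+19p**2+272p-1085)
  p**4-54p**2+40p+525 = (-(1/6)p-19/36)(-6p**3+19p**2+272p-1085) + ((49/36)p**2+(49/18)p-1715/36)
  -6p**3+19p**2+272p-1085 = (-(216/49)p+1116/49)((49/36)p**2+(49/18)p-1715/36) + (0)
Last nonzero remainder: (49/36)p**2+(49/18)p-1715/36. Dividing through by 49/36 gives the monic gcd p**2+2p-35.
Then lcm(f, g) = f·g / gcd(f, g); expanding and making the result monic gives the answer.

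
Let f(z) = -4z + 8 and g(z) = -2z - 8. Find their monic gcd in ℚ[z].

1

By polynomial division,
  -4z + 8 = (2)(-2z - 8) + (24)
  -2z - 8 = (-(1/12)z - 1/3)(24) + (0)
The last nonzero remainder is the constant 24, so the polynomials are coprime and gcd = 1.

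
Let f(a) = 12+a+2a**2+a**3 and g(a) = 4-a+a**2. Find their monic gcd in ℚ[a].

4-a+a**2

By polynomial division,
  a**3+2a**2+a+12 = (a+3)(a**2-a+4) + (0)
The last nonzero remainder a**2-a+4 is already monic.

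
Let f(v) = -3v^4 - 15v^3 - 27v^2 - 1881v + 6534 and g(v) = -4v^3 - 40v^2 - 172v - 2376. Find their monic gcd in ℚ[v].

Euclidean algorithm in ℚ[v]:
  -3v^4 - 15v^3 - 27v^2 - 1881v + 6534 = ((3/4)v - 15/4)(-4v^3 - 40v^2 - 172v - 2376) + (-48v^2 - 744v - 2376)
  -4v^3 - 40v^2 - 172v - 2376 = ((1/12)v - 11/24)(-48v^2 - 744v - 2376) + (-315v - 3465)
  -48v^2 - 744v - 2376 = ((16/105)v + 24/35)(-315v - 3465) + (0)
Last nonzero remainder: -315v - 3465. Dividing through by -315 gives the monic gcd v + 11.

v + 11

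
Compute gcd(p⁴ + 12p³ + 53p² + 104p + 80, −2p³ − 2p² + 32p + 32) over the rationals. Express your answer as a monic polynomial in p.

p + 4

By polynomial division,
  p⁴ + 12p³ + 53p² + 104p + 80 = (−(1/2)p − 11/2)(−2p³ − 2p² + 32p + 32) + (58p² + 296p + 256)
  −2p³ − 2p² + 32p + 32 = (−(1/29)p + 119/841)(58p² + 296p + 256) + (−(888/841)p − 3552/841)
  58p² + 296p + 256 = (−(24389/444)p − 6728/111)(−(888/841)p − 3552/841) + (0)
Last nonzero remainder: −(888/841)p − 3552/841. Dividing through by −888/841 gives the monic gcd p + 4.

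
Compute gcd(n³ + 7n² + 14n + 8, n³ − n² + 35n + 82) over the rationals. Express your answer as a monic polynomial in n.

n + 2

Euclidean algorithm in ℚ[n]:
  n³ + 7n² + 14n + 8 = (n³ − n² + 35n + 82) + (8n² − 21n − 74)
  n³ − n² + 35n + 82 = ((1/8)n + 13/64)(8n² − 21n − 74) + ((3105/64)n + 3105/32)
  8n² − 21n − 74 = ((512/3105)n − 2368/3105)((3105/64)n + 3105/32) + (0)
Last nonzero remainder: (3105/64)n + 3105/32. Dividing through by 3105/64 gives the monic gcd n + 2.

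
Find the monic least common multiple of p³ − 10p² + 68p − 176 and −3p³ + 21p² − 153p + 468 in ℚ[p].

p⁵ − 13p⁴ + 137p³ − 770p² + 3180p − 6864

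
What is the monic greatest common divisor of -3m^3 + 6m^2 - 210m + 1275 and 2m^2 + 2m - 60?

By polynomial division,
  -3m^3 + 6m^2 - 210m + 1275 = (-(3/2)m + 9/2)(2m^2 + 2m - 60) + (-309m + 1545)
  2m^2 + 2m - 60 = (-(2/309)m - 4/103)(-309m + 1545) + (0)
Last nonzero remainder: -309m + 1545. Dividing through by -309 gives the monic gcd m - 5.

m - 5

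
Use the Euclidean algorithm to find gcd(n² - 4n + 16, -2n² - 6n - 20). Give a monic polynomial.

1

By polynomial division,
  n² - 4n + 16 = (-1/2)(-2n² - 6n - 20) + (-7n + 6)
  -2n² - 6n - 20 = ((2/7)n + 54/49)(-7n + 6) + (-1304/49)
  -7n + 6 = ((343/1304)n - 147/652)(-1304/49) + (0)
The last nonzero remainder is the constant -1304/49, so the polynomials are coprime and gcd = 1.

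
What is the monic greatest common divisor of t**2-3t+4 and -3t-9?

Apply the Euclidean algorithm:
  t**2-3t+4 = (-(1/3)t+2)(-3t-9) + (22)
  -3t-9 = (-(3/22)t-9/22)(22) + (0)
The last nonzero remainder is the constant 22, so the polynomials are coprime and gcd = 1.

1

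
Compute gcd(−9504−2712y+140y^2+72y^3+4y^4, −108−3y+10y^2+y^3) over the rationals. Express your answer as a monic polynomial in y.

36+13y+y^2

By polynomial division,
  4y^4+72y^3+140y^2−2712y−9504 = (4y+32)(y^3+10y^2−3y−108) + (−168y^2−2184y−6048)
  y^3+10y^2−3y−108 = (−(1/168)y+1/56)(−168y^2−2184y−6048) + (0)
Last nonzero remainder: −168y^2−2184y−6048. Dividing through by −168 gives the monic gcd y^2+13y+36.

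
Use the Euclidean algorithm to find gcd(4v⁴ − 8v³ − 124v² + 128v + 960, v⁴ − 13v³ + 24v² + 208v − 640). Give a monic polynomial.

Euclidean algorithm in ℚ[v]:
  4v⁴ − 8v³ − 124v² + 128v + 960 = (4)(v⁴ − 13v³ + 24v² + 208v − 640) + (44v³ − 220v² − 704v + 3520)
  v⁴ − 13v³ + 24v² + 208v − 640 = ((1/44)v − 2/11)(44v³ − 220v² − 704v + 3520) + (0)
Last nonzero remainder: 44v³ − 220v² − 704v + 3520. Dividing through by 44 gives the monic gcd v³ − 5v² − 16v + 80.

v³ − 5v² − 16v + 80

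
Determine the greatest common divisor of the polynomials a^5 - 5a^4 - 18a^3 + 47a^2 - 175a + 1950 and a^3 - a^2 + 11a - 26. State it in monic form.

Euclidean algorithm in ℚ[a]:
  a^5 - 5a^4 - 18a^3 + 47a^2 - 175a + 1950 = (a^2 - 4a - 33)(a^3 - a^2 + 11a - 26) + (84a^2 + 84a + 1092)
  a^3 - a^2 + 11a - 26 = ((1/84)a - 1/42)(84a^2 + 84a + 1092) + (0)
Last nonzero remainder: 84a^2 + 84a + 1092. Dividing through by 84 gives the monic gcd a^2 + a + 13.

a^2 + a + 13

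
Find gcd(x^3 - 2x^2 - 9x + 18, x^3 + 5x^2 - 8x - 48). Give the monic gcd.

Repeated division with remainder:
  x^3 - 2x^2 - 9x + 18 = (x^3 + 5x^2 - 8x - 48) + (-7x^2 - x + 66)
  x^3 + 5x^2 - 8x - 48 = (-(1/7)x - 34/49)(-7x^2 - x + 66) + ((36/49)x - 108/49)
  -7x^2 - x + 66 = (-(343/36)x - 539/18)((36/49)x - 108/49) + (0)
Last nonzero remainder: (36/49)x - 108/49. Dividing through by 36/49 gives the monic gcd x - 3.

x - 3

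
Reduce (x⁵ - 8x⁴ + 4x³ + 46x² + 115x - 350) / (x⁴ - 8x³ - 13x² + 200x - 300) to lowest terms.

(x³ - x² - 13x - 35)/(x² - x - 30)

Repeated division with remainder:
  x⁵ - 8x⁴ + 4x³ + 46x² + 115x - 350 = (x)(x⁴ - 8x³ - 13x² + 200x - 300) + (17x³ - 154x² + 415x - 350)
  x⁴ - 8x³ - 13x² + 200x - 300 = ((1/17)x + 18/289)(17x³ - 154x² + 415x - 350) + (-(8040/289)x² + (56280/289)x - 80400/289)
  17x³ - 154x² + 415x - 350 = (-(4913/8040)x + 2023/1608)(-(8040/289)x² + (56280/289)x - 80400/289) + (0)
Last nonzero remainder: -(8040/289)x² + (56280/289)x - 80400/289. Dividing through by -8040/289 gives the monic gcd x² - 7x + 10.
Cancel x² - 7x + 10 from numerator and denominator to get the reduced form.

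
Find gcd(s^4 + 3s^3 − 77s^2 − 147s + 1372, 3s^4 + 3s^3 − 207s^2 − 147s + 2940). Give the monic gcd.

Euclidean algorithm in ℚ[s]:
  s^4 + 3s^3 − 77s^2 − 147s + 1372 = (1/3)(3s^4 + 3s^3 − 207s^2 − 147s + 2940) + (2s^3 − 8s^2 − 98s + 392)
  3s^4 + 3s^3 − 207s^2 − 147s + 2940 = ((3/2)s + 15/2)(2s^3 − 8s^2 − 98s + 392) + (0)
Last nonzero remainder: 2s^3 − 8s^2 − 98s + 392. Dividing through by 2 gives the monic gcd s^3 − 4s^2 − 49s + 196.

s^3 − 4s^2 − 49s + 196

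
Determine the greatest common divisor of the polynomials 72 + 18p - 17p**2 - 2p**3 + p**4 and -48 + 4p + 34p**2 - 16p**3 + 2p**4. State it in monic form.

12 - 7p + p**2

By polynomial division,
  p**4 - 2p**3 - 17p**2 + 18p + 72 = (1/2)(2p**4 - 16p**3 + 34p**2 + 4p - 48) + (6p**3 - 34p**2 + 16p + 96)
  2p**4 - 16p**3 + 34p**2 + 4p - 48 = ((1/3)p - 7/9)(6p**3 - 34p**2 + 16p + 96) + ((20/9)p**2 - (140/9)p + 80/3)
  6p**3 - 34p**2 + 16p + 96 = ((27/10)p + 18/5)((20/9)p**2 - (140/9)p + 80/3) + (0)
Last nonzero remainder: (20/9)p**2 - (140/9)p + 80/3. Dividing through by 20/9 gives the monic gcd p**2 - 7p + 12.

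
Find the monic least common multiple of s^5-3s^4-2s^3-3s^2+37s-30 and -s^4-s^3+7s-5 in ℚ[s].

s^6-4s^5+s^4-s^3+40s^2-67s+30

By polynomial division,
  s^5-3s^4-2s^3-3s^2+37s-30 = (-s+4)(-s^4-s^3+7s-5) + (2s^3+4s^2+4s-10)
  -s^4-s^3+7s-5 = (-(1/2)s+1/2)(2s^3+4s^2+4s-10) + (0)
Last nonzero remainder: 2s^3+4s^2+4s-10. Dividing through by 2 gives the monic gcd s^3+2s^2+2s-5.
Then lcm(f, g) = f·g / gcd(f, g); expanding and making the result monic gives the answer.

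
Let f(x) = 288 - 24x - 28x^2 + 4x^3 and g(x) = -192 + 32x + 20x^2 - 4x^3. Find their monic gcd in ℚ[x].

-12 - x + x^2

By polynomial division,
  4x^3 - 28x^2 - 24x + 288 = (-1)(-4x^3 + 20x^2 + 32x - 192) + (-8x^2 + 8x + 96)
  -4x^3 + 20x^2 + 32x - 192 = ((1/2)x - 2)(-8x^2 + 8x + 96) + (0)
Last nonzero remainder: -8x^2 + 8x + 96. Dividing through by -8 gives the monic gcd x^2 - x - 12.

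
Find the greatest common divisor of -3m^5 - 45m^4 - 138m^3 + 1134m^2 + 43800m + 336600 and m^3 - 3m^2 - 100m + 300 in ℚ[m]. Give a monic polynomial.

By polynomial division,
  -3m^5 - 45m^4 - 138m^3 + 1134m^2 + 43800m + 336600 = (-3m^2 - 54m - 600)(m^3 - 3m^2 - 100m + 300) + (-5166m^2 + 516600)
  m^3 - 3m^2 - 100m + 300 = (-(1/5166)m + 1/1722)(-5166m^2 + 516600) + (0)
Last nonzero remainder: -5166m^2 + 516600. Dividing through by -5166 gives the monic gcd m^2 - 100.

m^2 - 100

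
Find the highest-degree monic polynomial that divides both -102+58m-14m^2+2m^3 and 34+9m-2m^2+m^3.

17-4m+m^2

Repeated division with remainder:
  2m^3-14m^2+58m-102 = (2)(m^3-2m^2+9m+34) + (-10m^2+40m-170)
  m^3-2m^2+9m+34 = (-(1/10)m-1/5)(-10m^2+40m-170) + (0)
Last nonzero remainder: -10m^2+40m-170. Dividing through by -10 gives the monic gcd m^2-4m+17.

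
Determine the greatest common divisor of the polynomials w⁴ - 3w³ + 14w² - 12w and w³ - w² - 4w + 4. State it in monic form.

w - 1

Euclidean algorithm in ℚ[w]:
  w⁴ - 3w³ + 14w² - 12w = (w - 2)(w³ - w² - 4w + 4) + (16w² - 24w + 8)
  w³ - w² - 4w + 4 = ((1/16)w + 1/32)(16w² - 24w + 8) + (-(15/4)w + 15/4)
  16w² - 24w + 8 = (-(64/15)w + 32/15)(-(15/4)w + 15/4) + (0)
Last nonzero remainder: -(15/4)w + 15/4. Dividing through by -15/4 gives the monic gcd w - 1.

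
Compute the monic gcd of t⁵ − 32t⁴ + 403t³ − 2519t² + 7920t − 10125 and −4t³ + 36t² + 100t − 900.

t² − 14t + 45

Repeated division with remainder:
  t⁵ − 32t⁴ + 403t³ − 2519t² + 7920t − 10125 = (−(1/4)t² + (23/4)t − 221/4)(−4t³ + 36t² + 100t − 900) + (−1330t² + 18620t − 59850)
  −4t³ + 36t² + 100t − 900 = ((2/665)t + 2/133)(−1330t² + 18620t − 59850) + (0)
Last nonzero remainder: −1330t² + 18620t − 59850. Dividing through by −1330 gives the monic gcd t² − 14t + 45.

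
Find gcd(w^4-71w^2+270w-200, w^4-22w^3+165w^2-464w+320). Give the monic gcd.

Apply the Euclidean algorithm:
  w^4-71w^2+270w-200 = (w^4-22w^3+165w^2-464w+320) + (22w^3-236w^2+734w-520)
  w^4-22w^3+165w^2-464w+320 = ((1/22)w-62/121)(22w^3-236w^2+734w-520) + ((1296/121)w^2-(7776/121)w+6480/121)
  22w^3-236w^2+734w-520 = ((1331/648)w-1573/162)((1296/121)w^2-(7776/121)w+6480/121) + (0)
Last nonzero remainder: (1296/121)w^2-(7776/121)w+6480/121. Dividing through by 1296/121 gives the monic gcd w^2-6w+5.

w^2-6w+5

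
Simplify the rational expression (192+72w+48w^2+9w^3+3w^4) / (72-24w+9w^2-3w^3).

By polynomial division,
  3w^4+9w^3+48w^2+72w+192 = (-w-6)(-3w^3+9w^2-24w+72) + (78w^2+624)
  -3w^3+9w^2-24w+72 = (-(1/26)w+3/26)(78w^2+624) + (0)
Last nonzero remainder: 78w^2+624. Dividing through by 78 gives the monic gcd w^2+8.
Cancel w^2+8 from numerator and denominator to get the reduced form.

(-8-3w-w^2)/(-3+w)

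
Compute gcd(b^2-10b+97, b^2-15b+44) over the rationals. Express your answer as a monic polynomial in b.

Apply the Euclidean algorithm:
  b^2-10b+97 = (b^2-15b+44) + (5b+53)
  b^2-15b+44 = ((1/5)b-128/25)(5b+53) + (7884/25)
  5b+53 = ((125/7884)b+1325/7884)(7884/25) + (0)
The last nonzero remainder is the constant 7884/25, so the polynomials are coprime and gcd = 1.

1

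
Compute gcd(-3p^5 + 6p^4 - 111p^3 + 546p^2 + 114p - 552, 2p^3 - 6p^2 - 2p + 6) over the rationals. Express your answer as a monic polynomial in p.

Repeated division with remainder:
  -3p^5 + 6p^4 - 111p^3 + 546p^2 + 114p - 552 = (-(3/2)p^2 - (3/2)p - 123/2)(2p^3 - 6p^2 - 2p + 6) + (183p^2 - 183)
  2p^3 - 6p^2 - 2p + 6 = ((2/183)p - 2/61)(183p^2 - 183) + (0)
Last nonzero remainder: 183p^2 - 183. Dividing through by 183 gives the monic gcd p^2 - 1.

p^2 - 1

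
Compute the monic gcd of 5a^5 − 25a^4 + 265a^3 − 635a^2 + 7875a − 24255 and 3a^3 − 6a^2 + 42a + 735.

a^2 − 7a + 49

Repeated division with remainder:
  5a^5 − 25a^4 + 265a^3 − 635a^2 + 7875a − 24255 = ((5/3)a^2 − 5a + 55)(3a^3 − 6a^2 + 42a + 735) + (−1320a^2 + 9240a − 64680)
  3a^3 − 6a^2 + 42a + 735 = (−(1/440)a − 1/88)(−1320a^2 + 9240a − 64680) + (0)
Last nonzero remainder: −1320a^2 + 9240a − 64680. Dividing through by −1320 gives the monic gcd a^2 − 7a + 49.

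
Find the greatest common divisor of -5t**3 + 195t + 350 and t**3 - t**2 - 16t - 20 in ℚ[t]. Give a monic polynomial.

By polynomial division,
  -5t**3 + 195t + 350 = (-5)(t**3 - t**2 - 16t - 20) + (-5t**2 + 115t + 250)
  t**3 - t**2 - 16t - 20 = (-(1/5)t - 22/5)(-5t**2 + 115t + 250) + (540t + 1080)
  -5t**2 + 115t + 250 = (-(1/108)t + 25/108)(540t + 1080) + (0)
Last nonzero remainder: 540t + 1080. Dividing through by 540 gives the monic gcd t + 2.

t + 2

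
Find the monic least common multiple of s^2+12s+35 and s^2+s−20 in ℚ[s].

s^3+8s^2−13s−140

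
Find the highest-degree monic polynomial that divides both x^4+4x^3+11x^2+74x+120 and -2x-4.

Repeated division with remainder:
  x^4+4x^3+11x^2+74x+120 = (-(1/2)x^3-x^2-(7/2)x-30)(-2x-4) + (0)
Last nonzero remainder: -2x-4. Dividing through by -2 gives the monic gcd x+2.

x+2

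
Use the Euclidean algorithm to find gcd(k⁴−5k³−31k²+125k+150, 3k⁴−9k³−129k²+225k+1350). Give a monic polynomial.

By polynomial division,
  k⁴−5k³−31k²+125k+150 = (1/3)(3k⁴−9k³−129k²+225k+1350) + (−2k³+12k²+50k−300)
  3k⁴−9k³−129k²+225k+1350 = (−(3/2)k−9/2)(−2k³+12k²+50k−300) + (0)
Last nonzero remainder: −2k³+12k²+50k−300. Dividing through by −2 gives the monic gcd k³−6k²−25k+150.

k³−6k²−25k+150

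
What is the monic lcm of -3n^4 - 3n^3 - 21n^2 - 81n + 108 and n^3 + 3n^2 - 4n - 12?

Apply the Euclidean algorithm:
  -3n^4 - 3n^3 - 21n^2 - 81n + 108 = (-3n + 6)(n^3 + 3n^2 - 4n - 12) + (-51n^2 - 93n + 180)
  n^3 + 3n^2 - 4n - 12 = (-(1/51)n - 20/867)(-51n^2 - 93n + 180) + (-(756/289)n - 2268/289)
  -51n^2 - 93n + 180 = ((4913/252)n - 1445/63)(-(756/289)n - 2268/289) + (0)
Last nonzero remainder: -(756/289)n - 2268/289. Dividing through by -756/289 gives the monic gcd n + 3.
Then lcm(f, g) = f·g / gcd(f, g); expanding and making the result monic gives the answer.

n^6 + n^5 + 3n^4 + 23n^3 - 64n^2 - 108n + 144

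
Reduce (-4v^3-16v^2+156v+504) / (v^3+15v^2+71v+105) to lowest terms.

Apply the Euclidean algorithm:
  -4v^3-16v^2+156v+504 = (-4)(v^3+15v^2+71v+105) + (44v^2+440v+924)
  v^3+15v^2+71v+105 = ((1/44)v+5/44)(44v^2+440v+924) + (0)
Last nonzero remainder: 44v^2+440v+924. Dividing through by 44 gives the monic gcd v^2+10v+21.
Cancel v^2+10v+21 from numerator and denominator to get the reduced form.

(-4v+24)/(v+5)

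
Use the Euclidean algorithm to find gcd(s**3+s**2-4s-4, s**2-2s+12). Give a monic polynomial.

1

Repeated division with remainder:
  s**3+s**2-4s-4 = (s+3)(s**2-2s+12) + (-10s-40)
  s**2-2s+12 = (-(1/10)s+3/5)(-10s-40) + (36)
  -10s-40 = (-(5/18)s-10/9)(36) + (0)
The last nonzero remainder is the constant 36, so the polynomials are coprime and gcd = 1.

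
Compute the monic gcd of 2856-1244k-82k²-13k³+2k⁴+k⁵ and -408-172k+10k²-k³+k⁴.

Euclidean algorithm in ℚ[k]:
  k⁵+2k⁴-13k³-82k²-1244k+2856 = (k+3)(k⁴-k³+10k²-172k-408) + (-20k³+60k²-320k+4080)
  k⁴-k³+10k²-172k-408 = (-(1/20)k-1/10)(-20k³+60k²-320k+4080) + (0)
Last nonzero remainder: -20k³+60k²-320k+4080. Dividing through by -20 gives the monic gcd k³-3k²+16k-204.

-204+16k-3k²+k³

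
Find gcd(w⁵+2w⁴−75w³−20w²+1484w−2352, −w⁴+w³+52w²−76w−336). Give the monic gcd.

w³−3w²−46w+168

Repeated division with remainder:
  w⁵+2w⁴−75w³−20w²+1484w−2352 = (−w−3)(−w⁴+w³+52w²−76w−336) + (−20w³+60w²+920w−3360)
  −w⁴+w³+52w²−76w−336 = ((1/20)w+1/10)(−20w³+60w²+920w−3360) + (0)
Last nonzero remainder: −20w³+60w²+920w−3360. Dividing through by −20 gives the monic gcd w³−3w²−46w+168.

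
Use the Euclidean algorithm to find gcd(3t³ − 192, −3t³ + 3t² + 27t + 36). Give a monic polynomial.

t − 4

By polynomial division,
  3t³ − 192 = (−1)(−3t³ + 3t² + 27t + 36) + (3t² + 27t − 156)
  −3t³ + 3t² + 27t + 36 = (−t + 10)(3t² + 27t − 156) + (−399t + 1596)
  3t² + 27t − 156 = (−(1/133)t − 13/133)(−399t + 1596) + (0)
Last nonzero remainder: −399t + 1596. Dividing through by −399 gives the monic gcd t − 4.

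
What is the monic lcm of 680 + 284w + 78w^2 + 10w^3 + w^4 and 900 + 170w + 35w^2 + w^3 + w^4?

By polynomial division,
  w^4 + 10w^3 + 78w^2 + 284w + 680 = (w^4 + w^3 + 35w^2 + 170w + 900) + (9w^3 + 43w^2 + 114w − 220)
  w^4 + w^3 + 35w^2 + 170w + 900 = ((1/9)w − 34/81)(9w^3 + 43w^2 + 114w − 220) + ((3271/81)w^2 + (6542/27)w + 65420/81)
  9w^3 + 43w^2 + 114w − 220 = ((729/3271)w − 891/3271)((3271/81)w^2 + (6542/27)w + 65420/81) + (0)
Last nonzero remainder: (3271/81)w^2 + (6542/27)w + 65420/81. Dividing through by 3271/81 gives the monic gcd w^2 + 6w + 20.
Then lcm(f, g) = f·g / gcd(f, g); expanding and making the result monic gives the answer.

30600 + 9380w + 2770w^2 + 344w^3 + 73w^4 + 5w^5 + w^6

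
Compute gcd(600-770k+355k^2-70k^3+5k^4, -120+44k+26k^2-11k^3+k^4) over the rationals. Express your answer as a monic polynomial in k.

10-7k+k^2

Repeated division with remainder:
  5k^4-70k^3+355k^2-770k+600 = (5)(k^4-11k^3+26k^2+44k-120) + (-15k^3+225k^2-990k+1200)
  k^4-11k^3+26k^2+44k-120 = (-(1/15)k-4/15)(-15k^3+225k^2-990k+1200) + (20k^2-140k+200)
  -15k^3+225k^2-990k+1200 = (-(3/4)k+6)(20k^2-140k+200) + (0)
Last nonzero remainder: 20k^2-140k+200. Dividing through by 20 gives the monic gcd k^2-7k+10.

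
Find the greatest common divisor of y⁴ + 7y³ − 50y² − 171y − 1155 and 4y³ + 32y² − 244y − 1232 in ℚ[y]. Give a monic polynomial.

y² + 4y − 77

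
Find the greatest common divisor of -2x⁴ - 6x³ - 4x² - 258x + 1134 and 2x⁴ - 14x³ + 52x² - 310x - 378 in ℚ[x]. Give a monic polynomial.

x² - x + 27

By polynomial division,
  -2x⁴ - 6x³ - 4x² - 258x + 1134 = (-1)(2x⁴ - 14x³ + 52x² - 310x - 378) + (-20x³ + 48x² - 568x + 756)
  2x⁴ - 14x³ + 52x² - 310x - 378 = (-(1/10)x + 23/50)(-20x³ + 48x² - 568x + 756) + (-(672/25)x² + (672/25)x - 18144/25)
  -20x³ + 48x² - 568x + 756 = ((125/168)x - 25/24)(-(672/25)x² + (672/25)x - 18144/25) + (0)
Last nonzero remainder: -(672/25)x² + (672/25)x - 18144/25. Dividing through by -672/25 gives the monic gcd x² - x + 27.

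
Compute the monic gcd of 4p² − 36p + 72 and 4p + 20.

1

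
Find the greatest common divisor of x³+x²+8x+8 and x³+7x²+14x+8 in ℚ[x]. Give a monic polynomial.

x+1

Euclidean algorithm in ℚ[x]:
  x³+x²+8x+8 = (x³+7x²+14x+8) + (-6x²-6x)
  x³+7x²+14x+8 = (-(1/6)x-1)(-6x²-6x) + (8x+8)
  -6x²-6x = (-(3/4)x)(8x+8) + (0)
Last nonzero remainder: 8x+8. Dividing through by 8 gives the monic gcd x+1.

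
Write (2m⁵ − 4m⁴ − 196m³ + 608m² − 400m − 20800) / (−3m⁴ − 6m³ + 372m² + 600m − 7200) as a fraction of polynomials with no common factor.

(−2m³ + 4m² − 4m − 208)/(3m² + 6m − 72)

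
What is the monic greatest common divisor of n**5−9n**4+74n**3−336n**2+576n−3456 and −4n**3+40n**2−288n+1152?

n**3−10n**2+72n−288

By polynomial division,
  n**5−9n**4+74n**3−336n**2+576n−3456 = (−(1/4)n**2−(1/4)n−3)(−4n**3+40n**2−288n+1152) + (0)
Last nonzero remainder: −4n**3+40n**2−288n+1152. Dividing through by −4 gives the monic gcd n**3−10n**2+72n−288.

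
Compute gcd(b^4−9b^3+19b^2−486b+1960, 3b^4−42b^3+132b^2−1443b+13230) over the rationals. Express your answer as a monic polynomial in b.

b^3−5b^2−b−490

Euclidean algorithm in ℚ[b]:
  b^4−9b^3+19b^2−486b+1960 = (1/3)(3b^4−42b^3+132b^2−1443b+13230) + (5b^3−25b^2−5b−2450)
  3b^4−42b^3+132b^2−1443b+13230 = ((3/5)b−27/5)(5b^3−25b^2−5b−2450) + (0)
Last nonzero remainder: 5b^3−25b^2−5b−2450. Dividing through by 5 gives the monic gcd b^3−5b^2−b−490.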